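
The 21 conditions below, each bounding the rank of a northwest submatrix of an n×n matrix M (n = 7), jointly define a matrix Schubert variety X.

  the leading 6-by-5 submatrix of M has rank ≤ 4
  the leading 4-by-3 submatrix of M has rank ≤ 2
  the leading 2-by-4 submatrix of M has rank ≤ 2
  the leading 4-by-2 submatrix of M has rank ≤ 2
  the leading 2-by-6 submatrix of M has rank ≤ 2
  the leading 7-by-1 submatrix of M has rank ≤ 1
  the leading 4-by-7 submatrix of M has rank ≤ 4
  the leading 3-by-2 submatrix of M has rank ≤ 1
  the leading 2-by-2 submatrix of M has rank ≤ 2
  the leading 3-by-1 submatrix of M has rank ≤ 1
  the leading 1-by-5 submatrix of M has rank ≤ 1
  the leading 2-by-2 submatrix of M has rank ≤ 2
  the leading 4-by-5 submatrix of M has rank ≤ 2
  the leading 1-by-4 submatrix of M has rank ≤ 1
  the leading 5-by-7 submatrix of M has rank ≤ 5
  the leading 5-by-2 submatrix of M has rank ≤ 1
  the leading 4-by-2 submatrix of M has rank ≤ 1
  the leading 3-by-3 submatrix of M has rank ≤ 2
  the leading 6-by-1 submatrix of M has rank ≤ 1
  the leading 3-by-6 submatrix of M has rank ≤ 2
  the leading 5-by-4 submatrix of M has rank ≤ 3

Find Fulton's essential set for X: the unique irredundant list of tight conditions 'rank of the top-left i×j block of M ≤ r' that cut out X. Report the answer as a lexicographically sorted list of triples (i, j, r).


Propagating the 21 rank bounds to every northwest block:

  R[1]: 1, 1, 1, 1, 1, 1, 1
  R[2]: 1, 1, 2, 2, 2, 2, 2
  R[3]: 1, 1, 2, 2, 2, 2, 3
  R[4]: 1, 1, 2, 2, 2, 3, 4
  R[5]: 1, 1, 2, 3, 3, 4, 5
  R[6]: 1, 2, 3, 4, 4, 5, 6
  R[7]: 1, 2, 3, 4, 5, 6, 7

reading off 1-entries of Δ²R: w = (1, 3, 7, 6, 4, 2, 5).

Fulton essential set (3 of the 9 Rothe cells):

[(3, 6, 2), (4, 5, 2), (5, 2, 1)]


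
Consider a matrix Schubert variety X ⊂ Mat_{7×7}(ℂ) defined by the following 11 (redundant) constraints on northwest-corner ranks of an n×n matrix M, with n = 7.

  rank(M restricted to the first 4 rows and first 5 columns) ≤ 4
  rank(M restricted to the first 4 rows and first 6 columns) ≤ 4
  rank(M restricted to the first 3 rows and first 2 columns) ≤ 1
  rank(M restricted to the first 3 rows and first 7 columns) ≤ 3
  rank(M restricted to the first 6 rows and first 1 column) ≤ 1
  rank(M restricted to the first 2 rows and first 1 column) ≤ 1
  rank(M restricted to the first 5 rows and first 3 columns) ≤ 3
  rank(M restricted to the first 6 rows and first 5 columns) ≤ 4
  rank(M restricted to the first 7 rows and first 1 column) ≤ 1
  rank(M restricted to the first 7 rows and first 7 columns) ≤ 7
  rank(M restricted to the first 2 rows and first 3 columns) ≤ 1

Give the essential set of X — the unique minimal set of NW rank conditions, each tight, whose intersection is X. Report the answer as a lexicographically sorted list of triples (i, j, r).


Rank table r_w(7×7) implied by the 11 constraints:

  row 1: 1  1  1  1  1  1  1
  row 2: 1  1  1  2  2  2  2
  row 3: 1  1  2  3  3  3  3
  row 4: 1  2  3  4  4  4  4
  row 5: 1  2  3  4  4  5  5
  row 6: 1  2  3  4  4  5  6
  row 7: 1  2  3  4  5  6  7

second differences of R give the permutation w = (1, 4, 3, 2, 6, 7, 5).

D(w) has 5 cells with 3 SE-corners; essential set:

[(2, 3, 1), (3, 2, 1), (6, 5, 4)]


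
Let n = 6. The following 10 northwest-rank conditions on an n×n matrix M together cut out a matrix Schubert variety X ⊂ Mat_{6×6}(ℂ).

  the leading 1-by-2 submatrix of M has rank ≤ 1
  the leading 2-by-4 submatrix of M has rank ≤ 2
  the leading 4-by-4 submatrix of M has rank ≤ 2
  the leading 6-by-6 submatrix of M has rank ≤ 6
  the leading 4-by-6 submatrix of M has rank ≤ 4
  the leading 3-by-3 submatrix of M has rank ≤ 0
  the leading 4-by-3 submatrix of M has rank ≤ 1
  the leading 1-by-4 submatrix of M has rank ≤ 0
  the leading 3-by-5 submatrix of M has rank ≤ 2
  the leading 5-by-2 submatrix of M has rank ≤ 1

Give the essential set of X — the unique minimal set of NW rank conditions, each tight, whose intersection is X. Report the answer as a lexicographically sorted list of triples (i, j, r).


Propagating the 10 rank bounds to every northwest block:

  row 1: 0  0  0  0  1  1
  row 2: 0  0  0  1  2  2
  row 3: 0  0  0  1  2  3
  row 4: 1  1  1  2  3  4
  row 5: 1  1  2  3  4  5
  row 6: 1  2  3  4  5  6

giving w = (5, 4, 6, 1, 3, 2) via Δ²R.

3 SE-corners of the 11-cell Rothe diagram give Ess(w):

[(1, 4, 0), (3, 3, 0), (5, 2, 1)]


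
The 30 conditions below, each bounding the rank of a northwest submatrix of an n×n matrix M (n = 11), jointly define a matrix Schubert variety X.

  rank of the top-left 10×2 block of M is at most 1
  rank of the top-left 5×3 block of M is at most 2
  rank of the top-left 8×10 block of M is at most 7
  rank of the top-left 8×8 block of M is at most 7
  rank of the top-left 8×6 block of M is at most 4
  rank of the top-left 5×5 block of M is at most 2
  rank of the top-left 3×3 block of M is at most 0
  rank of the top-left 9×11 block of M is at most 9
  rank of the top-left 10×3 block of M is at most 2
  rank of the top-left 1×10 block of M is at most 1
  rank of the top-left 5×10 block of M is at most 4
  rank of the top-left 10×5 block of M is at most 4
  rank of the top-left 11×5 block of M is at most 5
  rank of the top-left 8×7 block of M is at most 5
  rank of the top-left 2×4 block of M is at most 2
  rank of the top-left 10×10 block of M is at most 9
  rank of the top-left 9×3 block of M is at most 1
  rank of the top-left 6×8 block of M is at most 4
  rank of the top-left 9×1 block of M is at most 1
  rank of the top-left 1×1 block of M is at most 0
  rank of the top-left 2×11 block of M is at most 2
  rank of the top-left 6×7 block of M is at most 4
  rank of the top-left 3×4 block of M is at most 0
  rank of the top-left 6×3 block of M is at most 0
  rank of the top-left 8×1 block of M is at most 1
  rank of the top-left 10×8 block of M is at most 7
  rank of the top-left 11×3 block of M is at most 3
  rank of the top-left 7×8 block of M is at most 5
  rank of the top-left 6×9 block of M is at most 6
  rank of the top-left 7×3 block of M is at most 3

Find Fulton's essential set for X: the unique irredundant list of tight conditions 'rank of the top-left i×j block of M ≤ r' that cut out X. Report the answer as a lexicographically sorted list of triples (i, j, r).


Reconstructing r_w from the 30 given conditions:

  0 0 0 0 1 1 1 1 1 1 1
  0 0 0 0 1 2 2 2 2 2 2
  0 0 0 0 1 2 3 3 3 3 3
  0 0 0 1 2 3 4 4 4 4 4
  0 0 0 1 2 3 4 4 4 4 5
  0 0 0 1 2 3 4 4 5 5 6
  1 1 1 2 3 4 5 5 6 6 7
  1 1 1 2 3 4 5 6 7 7 8
  1 1 1 2 3 4 5 6 7 8 9
  1 1 2 3 4 5 6 7 8 9 10
  1 2 3 4 5 6 7 8 9 10 11

so w = (5, 6, 7, 4, 11, 9, 1, 8, 10, 3, 2).

ℓ(w)=30; the 6 essential cells (i,j,r):

[(3, 4, 0), (5, 10, 4), (6, 3, 0), (6, 8, 4), (9, 3, 1), (10, 2, 1)]


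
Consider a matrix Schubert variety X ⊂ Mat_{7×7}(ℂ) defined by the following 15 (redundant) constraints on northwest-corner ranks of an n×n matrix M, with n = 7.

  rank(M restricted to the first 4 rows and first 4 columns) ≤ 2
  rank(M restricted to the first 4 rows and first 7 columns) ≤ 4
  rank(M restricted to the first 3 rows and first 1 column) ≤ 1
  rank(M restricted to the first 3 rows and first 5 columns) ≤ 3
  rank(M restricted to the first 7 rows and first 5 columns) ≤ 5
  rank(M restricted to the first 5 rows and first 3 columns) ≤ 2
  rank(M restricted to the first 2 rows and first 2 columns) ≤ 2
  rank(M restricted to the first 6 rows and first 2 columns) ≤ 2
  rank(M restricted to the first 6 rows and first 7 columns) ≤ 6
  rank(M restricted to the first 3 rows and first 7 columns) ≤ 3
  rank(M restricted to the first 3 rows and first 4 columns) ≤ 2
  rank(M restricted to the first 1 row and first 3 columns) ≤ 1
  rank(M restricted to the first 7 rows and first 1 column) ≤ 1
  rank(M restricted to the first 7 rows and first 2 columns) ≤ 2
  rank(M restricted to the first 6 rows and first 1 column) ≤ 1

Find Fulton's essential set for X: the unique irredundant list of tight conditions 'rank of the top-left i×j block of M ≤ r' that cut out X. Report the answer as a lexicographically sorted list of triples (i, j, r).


The tightest implied rank at each (i,j), from the 15 conditions:

  i=1: 1  1  1  1  1  1  1
  i=2: 1  2  2  2  2  2  2
  i=3: 1  2  2  2  3  3  3
  i=4: 1  2  2  2  3  4  4
  i=5: 1  2  2  3  4  5  5
  i=6: 1  2  3  4  5  6  6
  i=7: 1  2  3  4  5  6  7

so w = (1, 2, 5, 6, 4, 3, 7).

D(w) has 5 cells with 2 SE-corners; essential set:

[(4, 4, 2), (5, 3, 2)]


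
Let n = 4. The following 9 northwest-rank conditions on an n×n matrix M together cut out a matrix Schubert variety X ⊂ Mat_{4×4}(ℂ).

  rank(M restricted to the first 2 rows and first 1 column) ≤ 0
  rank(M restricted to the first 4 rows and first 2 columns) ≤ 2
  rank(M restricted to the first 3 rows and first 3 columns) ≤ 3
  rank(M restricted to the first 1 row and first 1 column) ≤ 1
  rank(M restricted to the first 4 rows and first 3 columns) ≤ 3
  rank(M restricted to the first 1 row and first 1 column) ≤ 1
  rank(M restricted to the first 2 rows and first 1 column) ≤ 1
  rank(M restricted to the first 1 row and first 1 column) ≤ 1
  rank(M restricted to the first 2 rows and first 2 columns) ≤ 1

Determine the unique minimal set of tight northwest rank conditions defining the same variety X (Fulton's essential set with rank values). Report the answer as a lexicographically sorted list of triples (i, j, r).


Recovering R(i,j) via the rank-extension bound from the 9 conditions:

  i=1: 0 | 1 | 1 | 1
  i=2: 0 | 1 | 2 | 2
  i=3: 1 | 2 | 3 | 3
  i=4: 1 | 2 | 3 | 4

giving w = (2, 3, 1, 4) via Δ²R.

D(w) has 2 cells with 1 SE-corner; essential set:

[(2, 1, 0)]


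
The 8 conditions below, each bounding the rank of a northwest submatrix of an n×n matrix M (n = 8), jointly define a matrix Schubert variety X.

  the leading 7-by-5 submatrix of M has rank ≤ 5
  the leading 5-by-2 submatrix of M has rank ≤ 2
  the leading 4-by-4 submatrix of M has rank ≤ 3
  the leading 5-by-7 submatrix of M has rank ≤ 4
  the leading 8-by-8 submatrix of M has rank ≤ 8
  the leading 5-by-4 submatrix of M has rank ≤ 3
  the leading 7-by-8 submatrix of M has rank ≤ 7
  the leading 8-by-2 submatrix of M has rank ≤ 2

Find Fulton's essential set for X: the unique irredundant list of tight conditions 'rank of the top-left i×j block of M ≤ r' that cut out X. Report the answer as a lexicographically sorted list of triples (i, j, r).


Computing R[i][j] = min implied NW-rank bound (n=8, 8 conditions):

  i=1: 1, 1, 1, 1, 1, 1, 1, 1
  i=2: 1, 2, 2, 2, 2, 2, 2, 2
  i=3: 1, 2, 3, 3, 3, 3, 3, 3
  i=4: 1, 2, 3, 3, 4, 4, 4, 4
  i=5: 1, 2, 3, 3, 4, 4, 4, 5
  i=6: 1, 2, 3, 4, 5, 5, 5, 6
  i=7: 1, 2, 3, 4, 5, 6, 6, 7
  i=8: 1, 2, 3, 4, 5, 6, 7, 8

reading off 1-entries of Δ²R: w = (1, 2, 3, 5, 8, 4, 6, 7).

Fulton essential set (2 of the 4 Rothe cells):

[(5, 4, 3), (5, 7, 4)]


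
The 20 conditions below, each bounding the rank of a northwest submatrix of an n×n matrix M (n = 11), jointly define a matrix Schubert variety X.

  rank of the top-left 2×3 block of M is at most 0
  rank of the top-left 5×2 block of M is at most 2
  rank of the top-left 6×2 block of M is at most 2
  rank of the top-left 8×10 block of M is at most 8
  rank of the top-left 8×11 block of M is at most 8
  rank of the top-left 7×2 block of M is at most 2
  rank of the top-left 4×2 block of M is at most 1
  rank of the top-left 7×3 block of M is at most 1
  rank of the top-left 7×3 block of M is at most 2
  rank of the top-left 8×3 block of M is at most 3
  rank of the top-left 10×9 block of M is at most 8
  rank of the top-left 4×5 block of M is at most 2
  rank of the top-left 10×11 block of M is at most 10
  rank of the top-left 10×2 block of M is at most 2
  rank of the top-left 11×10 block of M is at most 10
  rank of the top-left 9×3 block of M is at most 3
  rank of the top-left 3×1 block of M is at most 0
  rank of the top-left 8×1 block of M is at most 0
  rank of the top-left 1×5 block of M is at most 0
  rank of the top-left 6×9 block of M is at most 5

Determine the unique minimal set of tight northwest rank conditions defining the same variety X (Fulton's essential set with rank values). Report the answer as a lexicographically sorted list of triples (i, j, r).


The tightest implied rank at each (i,j), from the 20 conditions:

  R[1]: 0 0 0 0 0 1 1 1 1 1 1
  R[2]: 0 0 0 1 1 2 2 2 2 2 2
  R[3]: 0 1 1 2 2 3 3 3 3 3 3
  R[4]: 0 1 1 2 2 3 4 4 4 4 4
  R[5]: 0 1 1 2 3 4 5 5 5 5 5
  R[6]: 0 1 1 2 3 4 5 5 5 6 6
  R[7]: 0 1 1 2 3 4 5 6 6 7 7
  R[8]: 0 1 2 3 4 5 6 7 7 8 8
  R[9]: 1 2 3 4 5 6 7 8 8 9 9
  R[10]: 1 2 3 4 5 6 7 8 8 9 10
  R[11]: 1 2 3 4 5 6 7 8 9 10 11

hence w(1..11) = (6, 4, 2, 7, 5, 10, 8, 3, 1, 11, 9).

7 SE-corners of the 22-cell Rothe diagram give Ess(w):

[(1, 5, 0), (2, 3, 0), (4, 5, 2), (6, 9, 5), (7, 3, 1), (8, 1, 0), (10, 9, 8)]


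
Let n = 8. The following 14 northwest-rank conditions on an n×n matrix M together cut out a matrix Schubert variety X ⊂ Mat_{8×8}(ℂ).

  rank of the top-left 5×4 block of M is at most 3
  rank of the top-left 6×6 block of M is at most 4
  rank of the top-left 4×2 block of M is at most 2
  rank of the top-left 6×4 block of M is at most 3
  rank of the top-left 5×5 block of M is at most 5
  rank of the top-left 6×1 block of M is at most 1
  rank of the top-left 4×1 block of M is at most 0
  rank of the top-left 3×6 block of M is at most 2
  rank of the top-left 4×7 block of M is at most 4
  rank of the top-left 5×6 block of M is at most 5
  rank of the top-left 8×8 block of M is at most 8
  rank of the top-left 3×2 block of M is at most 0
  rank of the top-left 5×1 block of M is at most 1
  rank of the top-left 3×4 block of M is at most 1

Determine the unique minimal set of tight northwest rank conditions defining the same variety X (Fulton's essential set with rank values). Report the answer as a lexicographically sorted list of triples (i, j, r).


Rank table r_w(8×8) implied by the 14 constraints:

  0 0 1 1 1 1 1 1
  0 0 1 1 2 2 2 2
  0 0 1 1 2 2 3 3
  0 1 2 2 3 3 4 4
  1 2 3 3 4 4 5 5
  1 2 3 3 4 4 5 6
  1 2 3 4 5 5 6 7
  1 2 3 4 5 6 7 8

hence w(1..8) = (3, 5, 7, 2, 1, 8, 4, 6).

|D(w)|=12, |Ess(w)|=6:

[(3, 2, 0), (3, 4, 1), (3, 6, 2), (4, 1, 0), (6, 4, 3), (6, 6, 4)]


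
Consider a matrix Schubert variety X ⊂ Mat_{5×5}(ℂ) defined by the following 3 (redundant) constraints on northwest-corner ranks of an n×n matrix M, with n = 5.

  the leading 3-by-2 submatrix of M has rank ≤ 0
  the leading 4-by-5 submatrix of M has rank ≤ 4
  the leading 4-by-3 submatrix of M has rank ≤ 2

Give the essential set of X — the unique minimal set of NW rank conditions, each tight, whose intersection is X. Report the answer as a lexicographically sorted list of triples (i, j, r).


Computing R[i][j] = min implied NW-rank bound (n=5, 3 conditions):

  0 0 1 1 1
  0 0 1 2 2
  0 0 1 2 3
  1 1 2 3 4
  1 2 3 4 5

the unique w with this rank table is (3, 4, 5, 1, 2).

1 SE-corner of the 6-cell Rothe diagram gives Ess(w):

[(3, 2, 0)]


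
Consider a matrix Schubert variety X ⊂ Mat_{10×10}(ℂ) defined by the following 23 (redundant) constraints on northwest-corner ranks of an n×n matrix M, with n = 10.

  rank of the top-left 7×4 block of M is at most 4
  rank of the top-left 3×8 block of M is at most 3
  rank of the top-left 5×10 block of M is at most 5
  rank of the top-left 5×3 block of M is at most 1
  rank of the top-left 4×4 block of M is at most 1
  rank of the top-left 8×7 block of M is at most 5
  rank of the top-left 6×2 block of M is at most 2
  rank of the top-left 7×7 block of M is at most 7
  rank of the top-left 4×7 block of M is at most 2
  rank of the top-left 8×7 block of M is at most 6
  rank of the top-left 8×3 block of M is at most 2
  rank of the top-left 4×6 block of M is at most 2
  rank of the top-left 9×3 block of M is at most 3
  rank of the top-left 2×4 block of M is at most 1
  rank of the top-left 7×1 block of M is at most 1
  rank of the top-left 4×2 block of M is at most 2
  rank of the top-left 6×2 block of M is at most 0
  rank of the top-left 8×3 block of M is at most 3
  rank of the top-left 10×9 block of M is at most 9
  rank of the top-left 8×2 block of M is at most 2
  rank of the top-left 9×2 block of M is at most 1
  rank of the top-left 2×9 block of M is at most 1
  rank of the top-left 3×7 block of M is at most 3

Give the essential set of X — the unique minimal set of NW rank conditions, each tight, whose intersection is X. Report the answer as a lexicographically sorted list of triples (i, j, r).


Rank table r_w(10×10) implied by the 23 constraints:

  i=1: 0 | 0 | 1 | 1 | 1 | 1 | 1 | 1 | 1 | 1
  i=2: 0 | 0 | 1 | 1 | 1 | 1 | 1 | 1 | 1 | 2
  i=3: 0 | 0 | 1 | 1 | 2 | 2 | 2 | 2 | 2 | 3
  i=4: 0 | 0 | 1 | 1 | 2 | 2 | 2 | 3 | 3 | 4
  i=5: 0 | 0 | 1 | 2 | 3 | 3 | 3 | 4 | 4 | 5
  i=6: 0 | 0 | 1 | 2 | 3 | 4 | 4 | 5 | 5 | 6
  i=7: 1 | 1 | 2 | 3 | 4 | 5 | 5 | 6 | 6 | 7
  i=8: 1 | 1 | 2 | 3 | 4 | 5 | 5 | 6 | 7 | 8
  i=9: 1 | 1 | 2 | 3 | 4 | 5 | 6 | 7 | 8 | 9
  i=10: 1 | 2 | 3 | 4 | 5 | 6 | 7 | 8 | 9 | 10

second differences of R give the permutation w = (3, 10, 5, 8, 4, 6, 1, 9, 7, 2).

D(w) has 25 cells with 6 SE-corners; essential set:

[(2, 9, 1), (4, 4, 1), (4, 7, 2), (6, 2, 0), (8, 7, 5), (9, 2, 1)]


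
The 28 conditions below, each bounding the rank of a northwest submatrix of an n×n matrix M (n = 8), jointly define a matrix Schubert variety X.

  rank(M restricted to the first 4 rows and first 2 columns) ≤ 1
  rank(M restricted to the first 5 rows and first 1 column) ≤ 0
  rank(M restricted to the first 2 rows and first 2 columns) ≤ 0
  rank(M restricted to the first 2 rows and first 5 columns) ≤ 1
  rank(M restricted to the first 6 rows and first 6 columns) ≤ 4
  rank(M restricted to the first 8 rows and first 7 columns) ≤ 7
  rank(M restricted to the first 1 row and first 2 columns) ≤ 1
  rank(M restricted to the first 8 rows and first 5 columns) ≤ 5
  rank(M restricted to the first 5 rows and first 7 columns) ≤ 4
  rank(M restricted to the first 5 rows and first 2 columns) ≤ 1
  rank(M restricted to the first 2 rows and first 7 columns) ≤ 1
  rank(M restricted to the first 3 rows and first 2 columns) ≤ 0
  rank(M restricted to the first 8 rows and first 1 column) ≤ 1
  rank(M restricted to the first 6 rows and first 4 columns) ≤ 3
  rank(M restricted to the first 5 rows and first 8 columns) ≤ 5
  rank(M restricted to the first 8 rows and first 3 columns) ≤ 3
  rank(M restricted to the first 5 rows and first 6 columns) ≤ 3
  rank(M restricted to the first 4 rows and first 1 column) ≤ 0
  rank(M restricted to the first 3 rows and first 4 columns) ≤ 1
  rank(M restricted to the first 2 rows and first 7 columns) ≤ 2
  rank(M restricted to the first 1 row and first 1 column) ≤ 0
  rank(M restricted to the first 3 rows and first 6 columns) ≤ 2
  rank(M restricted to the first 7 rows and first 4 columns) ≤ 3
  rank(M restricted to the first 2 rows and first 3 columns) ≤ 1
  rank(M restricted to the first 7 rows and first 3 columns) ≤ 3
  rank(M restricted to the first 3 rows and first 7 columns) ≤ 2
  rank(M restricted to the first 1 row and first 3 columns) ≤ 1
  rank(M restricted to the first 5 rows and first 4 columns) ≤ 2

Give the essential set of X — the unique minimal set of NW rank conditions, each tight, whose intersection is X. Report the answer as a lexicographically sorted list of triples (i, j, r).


Reconstructing r_w from the 28 given conditions:

  0 | 0 | 1 | 1 | 1 | 1 | 1 | 1
  0 | 0 | 1 | 1 | 1 | 1 | 1 | 2
  0 | 0 | 1 | 1 | 2 | 2 | 2 | 3
  0 | 1 | 2 | 2 | 3 | 3 | 3 | 4
  0 | 1 | 2 | 2 | 3 | 3 | 4 | 5
  1 | 2 | 3 | 3 | 4 | 4 | 5 | 6
  1 | 2 | 3 | 3 | 4 | 5 | 6 | 7
  1 | 2 | 3 | 4 | 5 | 6 | 7 | 8

the unique w with this rank table is (3, 8, 5, 2, 7, 1, 6, 4).

|D(w)|=16, |Ess(w)|=7:

[(2, 7, 1), (3, 2, 0), (3, 4, 1), (5, 1, 0), (5, 4, 2), (5, 6, 3), (7, 4, 3)]


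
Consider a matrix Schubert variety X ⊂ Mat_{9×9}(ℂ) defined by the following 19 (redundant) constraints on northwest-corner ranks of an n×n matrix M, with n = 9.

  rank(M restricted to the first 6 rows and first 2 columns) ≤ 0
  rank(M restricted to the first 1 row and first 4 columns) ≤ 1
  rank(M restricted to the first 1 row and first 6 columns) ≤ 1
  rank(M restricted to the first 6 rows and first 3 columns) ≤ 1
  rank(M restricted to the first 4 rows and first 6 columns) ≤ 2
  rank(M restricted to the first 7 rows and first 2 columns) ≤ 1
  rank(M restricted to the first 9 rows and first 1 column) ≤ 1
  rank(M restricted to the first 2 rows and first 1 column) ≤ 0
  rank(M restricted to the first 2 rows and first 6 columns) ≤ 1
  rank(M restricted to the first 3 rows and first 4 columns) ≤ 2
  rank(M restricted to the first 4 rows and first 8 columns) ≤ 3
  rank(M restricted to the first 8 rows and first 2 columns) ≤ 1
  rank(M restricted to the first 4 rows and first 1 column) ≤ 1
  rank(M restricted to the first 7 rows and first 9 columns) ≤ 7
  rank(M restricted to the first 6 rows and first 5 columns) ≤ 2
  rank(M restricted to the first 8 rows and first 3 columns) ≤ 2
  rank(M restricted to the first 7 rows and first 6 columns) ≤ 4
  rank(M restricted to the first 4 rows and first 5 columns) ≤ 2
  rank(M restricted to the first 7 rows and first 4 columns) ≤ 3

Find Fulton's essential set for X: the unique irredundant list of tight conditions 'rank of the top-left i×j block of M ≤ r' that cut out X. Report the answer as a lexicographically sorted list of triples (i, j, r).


Computing R[i][j] = min implied NW-rank bound (n=9, 19 conditions):

  R[1]: 0  0  1  1  1  1  1  1  1
  R[2]: 0  0  1  1  1  1  2  2  2
  R[3]: 0  0  1  2  2  2  3  3  3
  R[4]: 0  0  1  2  2  2  3  3  4
  R[5]: 0  0  1  2  2  3  4  4  5
  R[6]: 0  0  1  2  2  3  4  5  6
  R[7]: 1  1  2  3  3  4  5  6  7
  R[8]: 1  1  2  3  4  5  6  7  8
  R[9]: 1  2  3  4  5  6  7  8  9

giving w = (3, 7, 4, 9, 6, 8, 1, 5, 2) via Δ²R.

D(w) has 21 cells with 6 SE-corners; essential set:

[(2, 6, 1), (4, 6, 2), (4, 8, 3), (6, 2, 0), (6, 5, 2), (8, 2, 1)]


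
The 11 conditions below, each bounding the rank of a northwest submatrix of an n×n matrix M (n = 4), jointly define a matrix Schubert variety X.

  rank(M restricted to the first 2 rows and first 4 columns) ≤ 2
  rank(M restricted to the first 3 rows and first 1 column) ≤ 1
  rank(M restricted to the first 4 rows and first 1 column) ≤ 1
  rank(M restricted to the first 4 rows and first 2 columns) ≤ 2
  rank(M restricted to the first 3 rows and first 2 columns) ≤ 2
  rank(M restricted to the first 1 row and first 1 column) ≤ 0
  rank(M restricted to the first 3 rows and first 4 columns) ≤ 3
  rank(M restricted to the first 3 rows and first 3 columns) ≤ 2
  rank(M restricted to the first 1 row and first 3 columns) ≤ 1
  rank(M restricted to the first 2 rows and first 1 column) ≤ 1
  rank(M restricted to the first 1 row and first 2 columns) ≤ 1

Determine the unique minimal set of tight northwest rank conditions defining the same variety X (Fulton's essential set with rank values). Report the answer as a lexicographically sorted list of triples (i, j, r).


Reconstructing r_w from the 11 given conditions:

  row 1: 0, 1, 1, 1
  row 2: 1, 2, 2, 2
  row 3: 1, 2, 2, 3
  row 4: 1, 2, 3, 4

second differences of R give the permutation w = (2, 1, 4, 3).

D(w) has 2 cells with 2 SE-corners; essential set:

[(1, 1, 0), (3, 3, 2)]


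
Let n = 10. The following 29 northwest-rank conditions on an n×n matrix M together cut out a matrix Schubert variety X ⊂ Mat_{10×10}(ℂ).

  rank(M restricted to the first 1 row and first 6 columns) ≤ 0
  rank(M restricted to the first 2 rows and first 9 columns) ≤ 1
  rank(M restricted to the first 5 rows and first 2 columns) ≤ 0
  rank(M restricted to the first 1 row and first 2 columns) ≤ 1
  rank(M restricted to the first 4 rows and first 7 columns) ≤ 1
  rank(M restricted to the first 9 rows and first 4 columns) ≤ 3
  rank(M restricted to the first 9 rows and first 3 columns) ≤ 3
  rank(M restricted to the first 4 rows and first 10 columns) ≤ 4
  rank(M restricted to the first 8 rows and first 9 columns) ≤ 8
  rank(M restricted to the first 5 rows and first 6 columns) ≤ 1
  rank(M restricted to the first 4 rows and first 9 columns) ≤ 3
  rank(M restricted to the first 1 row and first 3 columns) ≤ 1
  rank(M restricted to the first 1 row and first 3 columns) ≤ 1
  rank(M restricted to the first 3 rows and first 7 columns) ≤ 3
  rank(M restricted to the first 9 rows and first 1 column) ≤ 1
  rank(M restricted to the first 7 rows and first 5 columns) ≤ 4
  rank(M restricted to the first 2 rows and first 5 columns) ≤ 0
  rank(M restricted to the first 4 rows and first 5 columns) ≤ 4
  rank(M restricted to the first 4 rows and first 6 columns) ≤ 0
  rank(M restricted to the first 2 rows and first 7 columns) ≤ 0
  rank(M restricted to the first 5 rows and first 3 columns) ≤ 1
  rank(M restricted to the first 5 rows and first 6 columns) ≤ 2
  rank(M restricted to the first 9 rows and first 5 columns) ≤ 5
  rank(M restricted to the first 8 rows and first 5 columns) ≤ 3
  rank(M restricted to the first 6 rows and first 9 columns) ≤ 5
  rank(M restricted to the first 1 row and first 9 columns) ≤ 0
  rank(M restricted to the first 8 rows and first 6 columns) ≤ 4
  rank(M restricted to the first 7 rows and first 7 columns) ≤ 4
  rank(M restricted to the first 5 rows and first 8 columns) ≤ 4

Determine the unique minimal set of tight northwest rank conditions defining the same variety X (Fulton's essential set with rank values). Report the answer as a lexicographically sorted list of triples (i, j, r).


Rank table r_w(10×10) implied by the 29 constraints:

  row 1: 0 0 0 0 0 0 0 0 0 1
  row 2: 0 0 0 0 0 0 0 1 1 2
  row 3: 0 0 0 0 0 0 1 2 2 3
  row 4: 0 0 0 0 0 0 1 2 3 4
  row 5: 0 0 1 1 1 1 2 3 4 5
  row 6: 1 1 2 2 2 2 3 4 5 6
  row 7: 1 2 3 3 3 3 4 5 6 7
  row 8: 1 2 3 3 3 4 5 6 7 8
  row 9: 1 2 3 3 4 5 6 7 8 9
  row 10: 1 2 3 4 5 6 7 8 9 10

the unique w with this rank table is (10, 8, 7, 9, 3, 1, 2, 6, 5, 4).

Fulton essential set (6 of the 33 Rothe cells):

[(1, 9, 0), (2, 7, 0), (4, 6, 0), (5, 2, 0), (8, 5, 3), (9, 4, 3)]


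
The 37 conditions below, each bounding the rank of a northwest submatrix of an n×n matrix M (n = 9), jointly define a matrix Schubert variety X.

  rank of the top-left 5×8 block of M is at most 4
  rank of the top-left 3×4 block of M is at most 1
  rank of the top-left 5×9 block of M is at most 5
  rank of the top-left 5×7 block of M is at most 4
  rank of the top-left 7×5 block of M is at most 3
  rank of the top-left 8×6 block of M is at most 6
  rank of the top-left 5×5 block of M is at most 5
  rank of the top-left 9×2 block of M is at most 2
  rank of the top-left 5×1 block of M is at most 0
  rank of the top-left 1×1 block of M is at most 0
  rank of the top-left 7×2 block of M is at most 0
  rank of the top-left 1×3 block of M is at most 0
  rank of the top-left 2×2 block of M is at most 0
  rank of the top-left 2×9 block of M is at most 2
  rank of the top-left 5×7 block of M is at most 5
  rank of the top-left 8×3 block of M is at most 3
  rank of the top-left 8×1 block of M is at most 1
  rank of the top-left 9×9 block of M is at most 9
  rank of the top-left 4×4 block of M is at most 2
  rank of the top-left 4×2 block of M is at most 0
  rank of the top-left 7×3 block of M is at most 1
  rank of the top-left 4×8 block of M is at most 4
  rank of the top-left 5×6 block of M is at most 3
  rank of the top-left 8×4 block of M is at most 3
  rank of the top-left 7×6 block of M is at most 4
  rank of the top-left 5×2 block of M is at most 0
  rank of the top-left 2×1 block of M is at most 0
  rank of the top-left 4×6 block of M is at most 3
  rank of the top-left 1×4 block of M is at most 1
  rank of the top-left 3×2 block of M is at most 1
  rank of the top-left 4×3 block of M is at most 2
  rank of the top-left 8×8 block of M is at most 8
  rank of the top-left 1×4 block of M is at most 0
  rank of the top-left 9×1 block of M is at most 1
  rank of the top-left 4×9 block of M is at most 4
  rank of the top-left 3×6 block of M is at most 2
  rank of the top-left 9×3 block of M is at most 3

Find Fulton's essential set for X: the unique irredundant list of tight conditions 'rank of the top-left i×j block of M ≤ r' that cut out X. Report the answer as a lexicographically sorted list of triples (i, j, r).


Propagating the 37 rank bounds to every northwest block:

  i=1: 0, 0, 0, 0, 1, 1, 1, 1, 1
  i=2: 0, 0, 1, 1, 2, 2, 2, 2, 2
  i=3: 0, 0, 1, 1, 2, 2, 3, 3, 3
  i=4: 0, 0, 1, 2, 3, 3, 4, 4, 4
  i=5: 0, 0, 1, 2, 3, 3, 4, 4, 5
  i=6: 0, 0, 1, 2, 3, 4, 5, 5, 6
  i=7: 0, 0, 1, 2, 3, 4, 5, 6, 7
  i=8: 1, 1, 2, 3, 4, 5, 6, 7, 8
  i=9: 1, 2, 3, 4, 5, 6, 7, 8, 9

second differences of R give the permutation w = (5, 3, 7, 4, 9, 6, 8, 1, 2).

Rothe diagram D(w) (20 cells), 6 SE-corners (essential conditions):

[(1, 4, 0), (3, 4, 1), (3, 6, 2), (5, 6, 3), (5, 8, 4), (7, 2, 0)]


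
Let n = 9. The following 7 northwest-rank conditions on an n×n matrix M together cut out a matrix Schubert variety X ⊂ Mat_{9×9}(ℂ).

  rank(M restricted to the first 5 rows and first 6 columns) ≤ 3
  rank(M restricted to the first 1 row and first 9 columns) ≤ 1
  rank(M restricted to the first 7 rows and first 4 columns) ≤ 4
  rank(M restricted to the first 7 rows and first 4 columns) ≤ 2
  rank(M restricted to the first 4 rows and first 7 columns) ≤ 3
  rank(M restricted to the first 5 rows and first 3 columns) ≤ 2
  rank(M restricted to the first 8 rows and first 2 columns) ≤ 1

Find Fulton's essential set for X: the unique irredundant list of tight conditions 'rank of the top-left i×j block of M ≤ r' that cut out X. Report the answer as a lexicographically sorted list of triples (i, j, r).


The tightest implied rank at each (i,j), from the 7 conditions:

  1 | 1 | 1 | 1 | 1 | 1 | 1 | 1 | 1
  1 | 1 | 2 | 2 | 2 | 2 | 2 | 2 | 2
  1 | 1 | 2 | 2 | 3 | 3 | 3 | 3 | 3
  1 | 1 | 2 | 2 | 3 | 3 | 3 | 4 | 4
  1 | 1 | 2 | 2 | 3 | 3 | 4 | 5 | 5
  1 | 1 | 2 | 2 | 3 | 4 | 5 | 6 | 6
  1 | 1 | 2 | 2 | 3 | 4 | 5 | 6 | 7
  1 | 1 | 2 | 3 | 4 | 5 | 6 | 7 | 8
  1 | 2 | 3 | 4 | 5 | 6 | 7 | 8 | 9

the unique w with this rank table is (1, 3, 5, 8, 7, 6, 9, 4, 2).

Rothe diagram D(w) (15 cells), 4 SE-corners (essential conditions):

[(4, 7, 3), (5, 6, 3), (7, 4, 2), (8, 2, 1)]


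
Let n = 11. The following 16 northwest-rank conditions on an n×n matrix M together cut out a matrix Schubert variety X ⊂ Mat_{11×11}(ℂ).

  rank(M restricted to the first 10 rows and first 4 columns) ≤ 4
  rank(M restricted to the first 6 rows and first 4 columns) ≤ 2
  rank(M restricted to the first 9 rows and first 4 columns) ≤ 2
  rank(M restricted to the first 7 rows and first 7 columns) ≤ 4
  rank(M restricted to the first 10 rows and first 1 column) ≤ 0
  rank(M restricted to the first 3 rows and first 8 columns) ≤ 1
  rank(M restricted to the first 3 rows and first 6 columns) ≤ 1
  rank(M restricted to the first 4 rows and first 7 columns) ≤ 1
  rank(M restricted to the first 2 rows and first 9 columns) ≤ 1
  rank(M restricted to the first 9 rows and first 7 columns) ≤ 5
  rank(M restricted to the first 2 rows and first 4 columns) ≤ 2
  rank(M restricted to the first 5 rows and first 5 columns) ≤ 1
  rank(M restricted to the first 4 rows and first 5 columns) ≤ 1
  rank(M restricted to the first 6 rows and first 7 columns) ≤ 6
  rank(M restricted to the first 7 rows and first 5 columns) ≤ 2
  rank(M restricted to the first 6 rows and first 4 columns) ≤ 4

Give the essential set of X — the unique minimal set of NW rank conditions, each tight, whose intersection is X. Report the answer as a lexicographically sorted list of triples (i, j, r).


Reconstructing r_w from the 16 given conditions:

  0, 1, 1, 1, 1, 1, 1, 1, 1, 1, 1
  0, 1, 1, 1, 1, 1, 1, 1, 1, 2, 2
  0, 1, 1, 1, 1, 1, 1, 1, 2, 3, 3
  0, 1, 1, 1, 1, 1, 1, 2, 3, 4, 4
  0, 1, 1, 1, 1, 2, 2, 3, 4, 5, 5
  0, 1, 2, 2, 2, 3, 3, 4, 5, 6, 6
  0, 1, 2, 2, 2, 3, 4, 5, 6, 7, 7
  0, 1, 2, 2, 3, 4, 5, 6, 7, 8, 8
  0, 1, 2, 2, 3, 4, 5, 6, 7, 8, 9
  0, 1, 2, 3, 4, 5, 6, 7, 8, 9, 10
  1, 2, 3, 4, 5, 6, 7, 8, 9, 10, 11

second differences of R give the permutation w = (2, 10, 9, 8, 6, 3, 7, 5, 11, 4, 1).

Fulton essential set (7 of the 35 Rothe cells):

[(2, 9, 1), (3, 8, 1), (4, 7, 1), (5, 5, 1), (7, 5, 2), (9, 4, 2), (10, 1, 0)]


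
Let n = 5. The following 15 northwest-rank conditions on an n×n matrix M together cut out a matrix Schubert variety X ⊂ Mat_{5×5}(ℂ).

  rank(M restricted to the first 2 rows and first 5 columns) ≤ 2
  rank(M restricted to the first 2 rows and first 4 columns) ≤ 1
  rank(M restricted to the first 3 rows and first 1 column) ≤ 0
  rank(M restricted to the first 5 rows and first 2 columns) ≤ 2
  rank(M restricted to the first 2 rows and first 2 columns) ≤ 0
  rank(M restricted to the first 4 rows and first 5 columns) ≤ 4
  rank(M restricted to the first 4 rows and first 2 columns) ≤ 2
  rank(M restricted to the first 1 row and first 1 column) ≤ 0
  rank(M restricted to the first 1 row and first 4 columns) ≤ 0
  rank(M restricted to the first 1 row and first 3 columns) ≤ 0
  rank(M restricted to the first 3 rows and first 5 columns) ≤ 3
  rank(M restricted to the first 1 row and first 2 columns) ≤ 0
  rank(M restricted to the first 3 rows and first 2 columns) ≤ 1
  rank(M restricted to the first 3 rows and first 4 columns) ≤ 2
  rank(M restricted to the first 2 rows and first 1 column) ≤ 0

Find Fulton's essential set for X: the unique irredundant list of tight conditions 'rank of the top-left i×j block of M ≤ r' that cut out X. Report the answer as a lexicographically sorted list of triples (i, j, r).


Computing R[i][j] = min implied NW-rank bound (n=5, 15 conditions):

  i=1: 0  0  0  0  1
  i=2: 0  0  1  1  2
  i=3: 0  1  2  2  3
  i=4: 1  2  3  3  4
  i=5: 1  2  3  4  5

the unique w with this rank table is (5, 3, 2, 1, 4).

|D(w)|=7, |Ess(w)|=3:

[(1, 4, 0), (2, 2, 0), (3, 1, 0)]


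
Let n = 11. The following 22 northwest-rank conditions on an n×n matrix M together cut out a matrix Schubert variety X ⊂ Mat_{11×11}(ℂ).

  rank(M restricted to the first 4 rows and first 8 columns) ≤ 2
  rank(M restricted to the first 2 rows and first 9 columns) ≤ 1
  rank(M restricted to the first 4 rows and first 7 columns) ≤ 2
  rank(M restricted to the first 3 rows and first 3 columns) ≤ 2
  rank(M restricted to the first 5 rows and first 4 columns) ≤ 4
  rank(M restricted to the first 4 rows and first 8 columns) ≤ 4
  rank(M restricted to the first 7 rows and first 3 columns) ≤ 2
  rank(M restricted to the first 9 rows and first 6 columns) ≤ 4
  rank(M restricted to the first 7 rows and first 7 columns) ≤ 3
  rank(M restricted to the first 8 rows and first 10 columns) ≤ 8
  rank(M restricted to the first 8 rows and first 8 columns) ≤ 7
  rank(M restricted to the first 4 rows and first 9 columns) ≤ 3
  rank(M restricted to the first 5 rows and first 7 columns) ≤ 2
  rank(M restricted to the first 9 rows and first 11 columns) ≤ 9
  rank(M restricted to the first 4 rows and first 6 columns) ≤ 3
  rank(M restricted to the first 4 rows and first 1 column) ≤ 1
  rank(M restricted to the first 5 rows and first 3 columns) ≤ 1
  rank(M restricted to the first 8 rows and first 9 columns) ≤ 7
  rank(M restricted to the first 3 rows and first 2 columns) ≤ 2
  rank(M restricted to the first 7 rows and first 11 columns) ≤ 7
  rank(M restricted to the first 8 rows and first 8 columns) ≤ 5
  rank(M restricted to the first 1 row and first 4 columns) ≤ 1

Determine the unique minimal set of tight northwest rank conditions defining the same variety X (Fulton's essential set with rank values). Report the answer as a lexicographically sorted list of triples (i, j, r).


Rank table r_w(11×11) implied by the 22 constraints:

  1  1  1  1  1  1  1  1  1  1  1
  1  1  1  1  1  1  1  1  1  2  2
  1  1  1  2  2  2  2  2  2  3  3
  1  1  1  2  2  2  2  2  3  4  4
  1  1  1  2  2  2  2  3  4  5  5
  1  2  2  3  3  3  3  4  5  6  6
  1  2  2  3  3  3  3  4  5  6  7
  1  2  3  4  4  4  4  5  6  7  8
  1  2  3  4  4  4  5  6  7  8  9
  1  2  3  4  5  5  6  7  8  9  10
  1  2  3  4  5  6  7  8  9  10  11

the unique w with this rank table is (1, 10, 4, 9, 8, 2, 11, 3, 7, 5, 6).

D(w) has 27 cells with 7 SE-corners; essential set:

[(2, 9, 1), (4, 8, 2), (5, 3, 1), (5, 7, 2), (7, 3, 2), (7, 7, 3), (9, 6, 4)]


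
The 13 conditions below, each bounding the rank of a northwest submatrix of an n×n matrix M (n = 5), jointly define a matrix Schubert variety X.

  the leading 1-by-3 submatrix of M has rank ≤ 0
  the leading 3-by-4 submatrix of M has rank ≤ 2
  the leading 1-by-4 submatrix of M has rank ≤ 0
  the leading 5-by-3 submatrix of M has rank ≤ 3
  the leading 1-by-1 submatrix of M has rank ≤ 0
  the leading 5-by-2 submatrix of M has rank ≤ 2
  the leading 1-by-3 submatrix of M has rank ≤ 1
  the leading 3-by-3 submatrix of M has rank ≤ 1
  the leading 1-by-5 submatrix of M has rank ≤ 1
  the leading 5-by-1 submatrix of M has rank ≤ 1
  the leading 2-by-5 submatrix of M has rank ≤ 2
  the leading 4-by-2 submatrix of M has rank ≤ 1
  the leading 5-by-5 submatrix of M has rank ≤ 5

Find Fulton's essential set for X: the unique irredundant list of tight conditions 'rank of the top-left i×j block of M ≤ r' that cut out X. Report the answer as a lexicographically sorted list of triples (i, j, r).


Reconstructing r_w from the 13 given conditions:

  row 1: 0 0 0 0 1
  row 2: 1 1 1 1 2
  row 3: 1 1 1 2 3
  row 4: 1 1 2 3 4
  row 5: 1 2 3 4 5

the unique w with this rank table is (5, 1, 4, 3, 2).

3 SE-corners of the 7-cell Rothe diagram give Ess(w):

[(1, 4, 0), (3, 3, 1), (4, 2, 1)]


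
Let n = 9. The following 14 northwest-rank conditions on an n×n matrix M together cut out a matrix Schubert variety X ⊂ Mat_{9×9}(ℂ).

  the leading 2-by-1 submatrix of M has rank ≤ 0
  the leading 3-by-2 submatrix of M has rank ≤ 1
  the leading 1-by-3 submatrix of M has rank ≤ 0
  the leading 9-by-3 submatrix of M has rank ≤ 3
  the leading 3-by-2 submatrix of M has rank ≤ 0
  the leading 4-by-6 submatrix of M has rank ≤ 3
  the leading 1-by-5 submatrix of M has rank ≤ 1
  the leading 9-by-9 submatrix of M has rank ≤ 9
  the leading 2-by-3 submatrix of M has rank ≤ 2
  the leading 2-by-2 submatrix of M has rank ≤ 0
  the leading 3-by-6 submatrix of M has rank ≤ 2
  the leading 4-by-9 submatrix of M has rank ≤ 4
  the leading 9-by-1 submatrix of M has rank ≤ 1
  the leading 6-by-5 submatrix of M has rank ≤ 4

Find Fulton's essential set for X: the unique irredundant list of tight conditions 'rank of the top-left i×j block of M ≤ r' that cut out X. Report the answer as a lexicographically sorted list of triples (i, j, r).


Reconstructing r_w from the 14 given conditions:

  R[1]: 0 0 0 1 1 1 1 1 1
  R[2]: 0 0 1 2 2 2 2 2 2
  R[3]: 0 0 1 2 2 2 3 3 3
  R[4]: 1 1 2 3 3 3 4 4 4
  R[5]: 1 2 3 4 4 4 5 5 5
  R[6]: 1 2 3 4 4 5 6 6 6
  R[7]: 1 2 3 4 5 6 7 7 7
  R[8]: 1 2 3 4 5 6 7 8 8
  R[9]: 1 2 3 4 5 6 7 8 9

so w = (4, 3, 7, 1, 2, 6, 5, 8, 9).

ℓ(w)=10; the 4 essential cells (i,j,r):

[(1, 3, 0), (3, 2, 0), (3, 6, 2), (6, 5, 4)]


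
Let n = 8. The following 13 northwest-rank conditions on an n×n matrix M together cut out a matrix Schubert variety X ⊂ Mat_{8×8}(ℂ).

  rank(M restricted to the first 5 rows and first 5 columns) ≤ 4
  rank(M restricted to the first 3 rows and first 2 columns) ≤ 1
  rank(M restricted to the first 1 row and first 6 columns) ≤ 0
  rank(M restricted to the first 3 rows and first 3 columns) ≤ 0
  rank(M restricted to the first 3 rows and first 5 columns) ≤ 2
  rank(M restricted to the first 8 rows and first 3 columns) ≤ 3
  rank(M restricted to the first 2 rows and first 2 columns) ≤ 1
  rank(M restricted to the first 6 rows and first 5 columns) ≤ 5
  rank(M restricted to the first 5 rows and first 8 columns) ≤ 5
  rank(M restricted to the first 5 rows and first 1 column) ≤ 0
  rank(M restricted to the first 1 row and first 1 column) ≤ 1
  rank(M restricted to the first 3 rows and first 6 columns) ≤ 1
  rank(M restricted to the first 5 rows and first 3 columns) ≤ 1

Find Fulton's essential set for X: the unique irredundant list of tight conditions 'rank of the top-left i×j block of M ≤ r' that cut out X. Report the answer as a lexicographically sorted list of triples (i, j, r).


Rank table r_w(8×8) implied by the 13 constraints:

  0 | 0 | 0 | 0 | 0 | 0 | 1 | 1
  0 | 0 | 0 | 1 | 1 | 1 | 2 | 2
  0 | 0 | 0 | 1 | 1 | 1 | 2 | 3
  0 | 1 | 1 | 2 | 2 | 2 | 3 | 4
  0 | 1 | 1 | 2 | 3 | 3 | 4 | 5
  1 | 2 | 2 | 3 | 4 | 4 | 5 | 6
  1 | 2 | 3 | 4 | 5 | 5 | 6 | 7
  1 | 2 | 3 | 4 | 5 | 6 | 7 | 8

so w = (7, 4, 8, 2, 5, 1, 3, 6).

ℓ(w)=17; the 5 essential cells (i,j,r):

[(1, 6, 0), (3, 3, 0), (3, 6, 1), (5, 1, 0), (5, 3, 1)]
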